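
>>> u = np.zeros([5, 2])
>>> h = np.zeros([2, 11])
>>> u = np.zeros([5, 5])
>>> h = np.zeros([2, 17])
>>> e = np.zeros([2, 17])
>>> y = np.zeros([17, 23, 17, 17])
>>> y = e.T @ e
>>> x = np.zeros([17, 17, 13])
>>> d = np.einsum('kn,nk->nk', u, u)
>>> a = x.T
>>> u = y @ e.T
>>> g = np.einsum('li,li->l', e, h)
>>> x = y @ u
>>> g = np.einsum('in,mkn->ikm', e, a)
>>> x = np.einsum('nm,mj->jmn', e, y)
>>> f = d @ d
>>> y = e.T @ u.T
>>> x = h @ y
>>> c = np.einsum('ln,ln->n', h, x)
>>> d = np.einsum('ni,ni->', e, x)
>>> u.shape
(17, 2)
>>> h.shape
(2, 17)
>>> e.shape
(2, 17)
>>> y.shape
(17, 17)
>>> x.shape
(2, 17)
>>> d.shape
()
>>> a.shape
(13, 17, 17)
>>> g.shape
(2, 17, 13)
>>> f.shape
(5, 5)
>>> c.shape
(17,)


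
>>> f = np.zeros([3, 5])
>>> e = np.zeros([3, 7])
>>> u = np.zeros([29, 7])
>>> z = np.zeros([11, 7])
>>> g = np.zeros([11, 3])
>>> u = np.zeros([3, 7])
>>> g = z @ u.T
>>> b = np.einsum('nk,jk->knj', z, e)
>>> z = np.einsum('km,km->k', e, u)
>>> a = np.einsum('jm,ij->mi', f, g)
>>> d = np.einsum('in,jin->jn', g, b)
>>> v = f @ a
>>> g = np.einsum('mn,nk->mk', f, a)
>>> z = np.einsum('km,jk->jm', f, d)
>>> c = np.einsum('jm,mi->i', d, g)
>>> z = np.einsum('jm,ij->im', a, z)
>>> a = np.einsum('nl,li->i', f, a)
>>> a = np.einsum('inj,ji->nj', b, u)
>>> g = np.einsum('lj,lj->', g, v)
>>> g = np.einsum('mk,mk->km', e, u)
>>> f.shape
(3, 5)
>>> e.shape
(3, 7)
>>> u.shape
(3, 7)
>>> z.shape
(7, 11)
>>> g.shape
(7, 3)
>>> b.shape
(7, 11, 3)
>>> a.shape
(11, 3)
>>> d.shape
(7, 3)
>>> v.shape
(3, 11)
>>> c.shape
(11,)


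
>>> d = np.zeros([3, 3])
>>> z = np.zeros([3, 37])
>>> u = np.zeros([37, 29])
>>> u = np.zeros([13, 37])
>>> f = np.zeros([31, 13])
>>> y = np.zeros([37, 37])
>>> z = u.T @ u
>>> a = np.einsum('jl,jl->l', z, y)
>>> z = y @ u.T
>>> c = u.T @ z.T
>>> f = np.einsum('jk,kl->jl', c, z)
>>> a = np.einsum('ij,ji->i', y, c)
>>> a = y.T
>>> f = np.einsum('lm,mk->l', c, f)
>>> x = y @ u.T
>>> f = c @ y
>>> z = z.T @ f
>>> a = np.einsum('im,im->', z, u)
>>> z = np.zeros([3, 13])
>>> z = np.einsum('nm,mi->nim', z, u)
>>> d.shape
(3, 3)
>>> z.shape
(3, 37, 13)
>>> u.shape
(13, 37)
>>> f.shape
(37, 37)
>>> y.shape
(37, 37)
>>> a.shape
()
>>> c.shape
(37, 37)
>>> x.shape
(37, 13)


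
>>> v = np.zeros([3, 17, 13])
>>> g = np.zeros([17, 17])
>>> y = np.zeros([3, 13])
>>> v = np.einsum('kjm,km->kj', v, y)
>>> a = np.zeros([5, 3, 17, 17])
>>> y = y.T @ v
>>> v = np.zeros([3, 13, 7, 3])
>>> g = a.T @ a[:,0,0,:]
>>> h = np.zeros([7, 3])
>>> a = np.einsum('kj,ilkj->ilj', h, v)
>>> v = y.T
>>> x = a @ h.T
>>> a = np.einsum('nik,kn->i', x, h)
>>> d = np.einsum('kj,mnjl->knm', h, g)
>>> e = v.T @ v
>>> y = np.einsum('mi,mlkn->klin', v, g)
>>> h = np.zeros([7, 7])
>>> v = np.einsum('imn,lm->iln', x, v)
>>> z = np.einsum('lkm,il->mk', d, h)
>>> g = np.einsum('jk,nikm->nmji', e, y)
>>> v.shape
(3, 17, 7)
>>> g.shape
(3, 17, 13, 17)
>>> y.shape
(3, 17, 13, 17)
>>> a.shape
(13,)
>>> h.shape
(7, 7)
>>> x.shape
(3, 13, 7)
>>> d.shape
(7, 17, 17)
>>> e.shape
(13, 13)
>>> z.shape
(17, 17)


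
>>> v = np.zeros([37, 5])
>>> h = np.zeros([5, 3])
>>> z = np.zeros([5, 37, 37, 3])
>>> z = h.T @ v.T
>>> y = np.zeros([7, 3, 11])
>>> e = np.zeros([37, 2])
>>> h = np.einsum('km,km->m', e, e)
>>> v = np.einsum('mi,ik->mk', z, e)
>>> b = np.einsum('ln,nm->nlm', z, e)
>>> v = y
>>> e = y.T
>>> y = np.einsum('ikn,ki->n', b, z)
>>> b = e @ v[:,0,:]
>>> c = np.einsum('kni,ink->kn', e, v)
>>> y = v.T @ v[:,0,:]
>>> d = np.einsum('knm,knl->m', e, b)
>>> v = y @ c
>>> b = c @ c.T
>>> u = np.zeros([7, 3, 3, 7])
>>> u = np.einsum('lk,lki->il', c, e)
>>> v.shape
(11, 3, 3)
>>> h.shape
(2,)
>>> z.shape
(3, 37)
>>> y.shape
(11, 3, 11)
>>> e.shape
(11, 3, 7)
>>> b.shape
(11, 11)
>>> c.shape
(11, 3)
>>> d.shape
(7,)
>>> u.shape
(7, 11)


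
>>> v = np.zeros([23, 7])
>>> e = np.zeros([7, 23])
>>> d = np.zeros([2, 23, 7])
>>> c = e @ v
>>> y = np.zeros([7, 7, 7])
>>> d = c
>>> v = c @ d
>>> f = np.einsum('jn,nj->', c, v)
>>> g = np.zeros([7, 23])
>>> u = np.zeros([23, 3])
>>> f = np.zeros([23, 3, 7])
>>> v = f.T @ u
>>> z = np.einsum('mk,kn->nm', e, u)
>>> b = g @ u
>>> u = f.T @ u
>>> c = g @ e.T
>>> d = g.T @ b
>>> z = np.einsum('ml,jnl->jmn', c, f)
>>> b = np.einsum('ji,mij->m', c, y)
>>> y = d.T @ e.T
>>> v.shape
(7, 3, 3)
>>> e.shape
(7, 23)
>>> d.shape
(23, 3)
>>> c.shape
(7, 7)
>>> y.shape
(3, 7)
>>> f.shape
(23, 3, 7)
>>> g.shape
(7, 23)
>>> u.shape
(7, 3, 3)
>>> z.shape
(23, 7, 3)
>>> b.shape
(7,)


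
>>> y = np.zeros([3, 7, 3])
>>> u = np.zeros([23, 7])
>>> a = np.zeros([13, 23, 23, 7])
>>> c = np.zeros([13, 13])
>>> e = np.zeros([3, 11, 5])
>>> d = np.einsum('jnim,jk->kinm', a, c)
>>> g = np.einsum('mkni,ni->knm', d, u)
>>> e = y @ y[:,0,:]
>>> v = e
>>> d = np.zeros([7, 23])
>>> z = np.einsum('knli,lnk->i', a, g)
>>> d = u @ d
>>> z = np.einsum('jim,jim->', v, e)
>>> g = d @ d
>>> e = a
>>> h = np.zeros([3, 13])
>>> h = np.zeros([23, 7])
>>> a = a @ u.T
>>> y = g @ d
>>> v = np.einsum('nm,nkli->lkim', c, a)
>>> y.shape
(23, 23)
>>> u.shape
(23, 7)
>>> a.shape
(13, 23, 23, 23)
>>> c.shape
(13, 13)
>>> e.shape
(13, 23, 23, 7)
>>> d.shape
(23, 23)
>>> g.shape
(23, 23)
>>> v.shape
(23, 23, 23, 13)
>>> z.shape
()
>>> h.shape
(23, 7)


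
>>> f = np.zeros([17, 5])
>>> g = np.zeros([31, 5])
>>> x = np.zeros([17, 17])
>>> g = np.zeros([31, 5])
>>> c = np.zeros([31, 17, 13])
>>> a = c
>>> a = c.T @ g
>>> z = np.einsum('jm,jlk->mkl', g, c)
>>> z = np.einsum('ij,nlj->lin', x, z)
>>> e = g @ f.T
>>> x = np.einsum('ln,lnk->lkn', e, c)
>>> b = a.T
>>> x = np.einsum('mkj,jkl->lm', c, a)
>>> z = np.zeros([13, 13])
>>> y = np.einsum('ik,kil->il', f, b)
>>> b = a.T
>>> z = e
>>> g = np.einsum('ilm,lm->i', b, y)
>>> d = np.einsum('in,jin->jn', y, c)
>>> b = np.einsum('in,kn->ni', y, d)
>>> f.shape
(17, 5)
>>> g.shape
(5,)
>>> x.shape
(5, 31)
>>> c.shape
(31, 17, 13)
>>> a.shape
(13, 17, 5)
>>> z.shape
(31, 17)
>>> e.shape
(31, 17)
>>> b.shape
(13, 17)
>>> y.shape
(17, 13)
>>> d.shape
(31, 13)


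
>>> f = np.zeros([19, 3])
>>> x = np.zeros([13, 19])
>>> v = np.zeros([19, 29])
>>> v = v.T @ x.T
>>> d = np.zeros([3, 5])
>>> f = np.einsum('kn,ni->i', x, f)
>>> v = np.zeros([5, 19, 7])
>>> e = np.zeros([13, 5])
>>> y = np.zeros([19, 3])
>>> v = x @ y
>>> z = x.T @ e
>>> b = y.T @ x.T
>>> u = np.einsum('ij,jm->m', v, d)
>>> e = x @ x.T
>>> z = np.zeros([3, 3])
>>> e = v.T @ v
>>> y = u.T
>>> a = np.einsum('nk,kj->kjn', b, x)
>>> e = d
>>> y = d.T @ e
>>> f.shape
(3,)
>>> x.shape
(13, 19)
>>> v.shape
(13, 3)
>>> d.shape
(3, 5)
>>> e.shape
(3, 5)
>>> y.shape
(5, 5)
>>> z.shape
(3, 3)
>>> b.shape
(3, 13)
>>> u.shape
(5,)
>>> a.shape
(13, 19, 3)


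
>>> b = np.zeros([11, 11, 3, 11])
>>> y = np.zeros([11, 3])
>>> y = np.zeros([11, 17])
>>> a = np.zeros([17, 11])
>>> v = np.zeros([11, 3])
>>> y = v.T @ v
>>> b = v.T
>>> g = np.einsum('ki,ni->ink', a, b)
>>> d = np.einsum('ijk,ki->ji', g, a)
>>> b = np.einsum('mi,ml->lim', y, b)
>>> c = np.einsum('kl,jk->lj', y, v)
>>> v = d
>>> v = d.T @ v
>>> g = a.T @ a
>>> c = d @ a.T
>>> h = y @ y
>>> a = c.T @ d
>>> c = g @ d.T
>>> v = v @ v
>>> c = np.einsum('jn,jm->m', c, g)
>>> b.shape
(11, 3, 3)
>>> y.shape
(3, 3)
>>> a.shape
(17, 11)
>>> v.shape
(11, 11)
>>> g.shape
(11, 11)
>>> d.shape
(3, 11)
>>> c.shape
(11,)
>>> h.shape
(3, 3)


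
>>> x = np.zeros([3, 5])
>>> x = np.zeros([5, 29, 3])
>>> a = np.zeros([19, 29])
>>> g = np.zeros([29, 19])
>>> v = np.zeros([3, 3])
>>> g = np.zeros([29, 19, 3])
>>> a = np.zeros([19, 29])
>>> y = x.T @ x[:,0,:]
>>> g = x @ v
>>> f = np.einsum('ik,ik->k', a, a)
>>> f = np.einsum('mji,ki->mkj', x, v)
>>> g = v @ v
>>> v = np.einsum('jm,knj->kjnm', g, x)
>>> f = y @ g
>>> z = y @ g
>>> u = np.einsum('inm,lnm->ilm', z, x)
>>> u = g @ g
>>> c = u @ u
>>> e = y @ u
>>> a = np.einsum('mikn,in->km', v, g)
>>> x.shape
(5, 29, 3)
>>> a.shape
(29, 5)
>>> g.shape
(3, 3)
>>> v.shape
(5, 3, 29, 3)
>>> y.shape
(3, 29, 3)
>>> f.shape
(3, 29, 3)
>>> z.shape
(3, 29, 3)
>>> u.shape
(3, 3)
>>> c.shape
(3, 3)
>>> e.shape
(3, 29, 3)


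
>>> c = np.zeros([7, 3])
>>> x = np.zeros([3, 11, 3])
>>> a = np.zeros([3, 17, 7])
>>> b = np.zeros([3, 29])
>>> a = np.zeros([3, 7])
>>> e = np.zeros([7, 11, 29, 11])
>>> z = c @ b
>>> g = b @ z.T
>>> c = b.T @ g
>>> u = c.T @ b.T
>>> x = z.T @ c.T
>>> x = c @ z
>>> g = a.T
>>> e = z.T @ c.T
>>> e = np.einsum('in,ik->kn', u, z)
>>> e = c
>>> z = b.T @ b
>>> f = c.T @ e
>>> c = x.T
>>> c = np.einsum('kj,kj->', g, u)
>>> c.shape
()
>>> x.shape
(29, 29)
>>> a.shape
(3, 7)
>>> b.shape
(3, 29)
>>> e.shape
(29, 7)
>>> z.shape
(29, 29)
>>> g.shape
(7, 3)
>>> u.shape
(7, 3)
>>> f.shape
(7, 7)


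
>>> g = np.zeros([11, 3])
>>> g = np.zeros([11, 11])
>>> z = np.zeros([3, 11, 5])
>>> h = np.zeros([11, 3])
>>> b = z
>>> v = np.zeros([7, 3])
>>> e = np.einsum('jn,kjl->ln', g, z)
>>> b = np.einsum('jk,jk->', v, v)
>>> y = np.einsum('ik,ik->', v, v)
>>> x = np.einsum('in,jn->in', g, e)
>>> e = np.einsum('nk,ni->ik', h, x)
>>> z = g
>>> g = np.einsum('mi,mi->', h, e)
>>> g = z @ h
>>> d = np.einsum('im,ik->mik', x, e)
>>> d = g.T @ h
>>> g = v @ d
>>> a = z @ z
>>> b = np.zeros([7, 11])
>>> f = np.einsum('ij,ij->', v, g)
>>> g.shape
(7, 3)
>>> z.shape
(11, 11)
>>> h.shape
(11, 3)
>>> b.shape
(7, 11)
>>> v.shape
(7, 3)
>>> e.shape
(11, 3)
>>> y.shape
()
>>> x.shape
(11, 11)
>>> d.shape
(3, 3)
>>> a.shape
(11, 11)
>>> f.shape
()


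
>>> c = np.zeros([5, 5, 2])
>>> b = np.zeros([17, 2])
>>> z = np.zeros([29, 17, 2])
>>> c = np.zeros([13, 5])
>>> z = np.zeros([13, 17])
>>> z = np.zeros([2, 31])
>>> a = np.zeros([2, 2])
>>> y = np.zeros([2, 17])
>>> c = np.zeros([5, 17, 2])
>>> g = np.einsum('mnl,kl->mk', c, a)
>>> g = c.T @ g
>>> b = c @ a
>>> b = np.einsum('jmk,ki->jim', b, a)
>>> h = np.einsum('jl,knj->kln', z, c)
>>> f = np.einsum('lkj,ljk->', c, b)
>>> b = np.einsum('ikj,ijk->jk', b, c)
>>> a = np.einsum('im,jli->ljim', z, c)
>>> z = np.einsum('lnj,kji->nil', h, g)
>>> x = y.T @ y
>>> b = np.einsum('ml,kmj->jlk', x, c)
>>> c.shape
(5, 17, 2)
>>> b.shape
(2, 17, 5)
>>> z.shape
(31, 2, 5)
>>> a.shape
(17, 5, 2, 31)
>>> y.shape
(2, 17)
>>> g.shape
(2, 17, 2)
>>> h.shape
(5, 31, 17)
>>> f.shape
()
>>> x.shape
(17, 17)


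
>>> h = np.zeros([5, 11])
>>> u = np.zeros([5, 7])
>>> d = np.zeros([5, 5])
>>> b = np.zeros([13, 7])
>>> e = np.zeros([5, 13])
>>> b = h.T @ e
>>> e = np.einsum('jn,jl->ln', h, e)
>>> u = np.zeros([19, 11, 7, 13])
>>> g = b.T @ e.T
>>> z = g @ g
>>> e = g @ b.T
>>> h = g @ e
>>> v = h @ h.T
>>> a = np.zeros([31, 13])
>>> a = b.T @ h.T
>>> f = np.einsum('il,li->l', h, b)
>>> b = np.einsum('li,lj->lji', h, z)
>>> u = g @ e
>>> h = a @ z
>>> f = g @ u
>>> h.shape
(13, 13)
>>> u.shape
(13, 11)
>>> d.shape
(5, 5)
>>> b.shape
(13, 13, 11)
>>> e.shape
(13, 11)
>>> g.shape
(13, 13)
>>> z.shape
(13, 13)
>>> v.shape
(13, 13)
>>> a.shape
(13, 13)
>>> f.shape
(13, 11)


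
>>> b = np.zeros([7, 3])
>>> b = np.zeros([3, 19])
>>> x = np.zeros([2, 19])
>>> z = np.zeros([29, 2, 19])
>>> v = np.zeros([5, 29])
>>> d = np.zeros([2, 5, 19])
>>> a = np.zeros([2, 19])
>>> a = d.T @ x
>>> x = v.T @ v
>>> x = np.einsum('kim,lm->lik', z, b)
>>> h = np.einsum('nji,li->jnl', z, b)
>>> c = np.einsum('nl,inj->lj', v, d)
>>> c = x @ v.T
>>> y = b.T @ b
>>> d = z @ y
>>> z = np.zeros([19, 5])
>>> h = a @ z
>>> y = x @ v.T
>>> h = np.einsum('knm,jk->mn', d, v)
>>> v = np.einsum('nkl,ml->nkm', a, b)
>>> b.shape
(3, 19)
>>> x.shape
(3, 2, 29)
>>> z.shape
(19, 5)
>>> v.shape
(19, 5, 3)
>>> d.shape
(29, 2, 19)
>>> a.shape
(19, 5, 19)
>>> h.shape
(19, 2)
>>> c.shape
(3, 2, 5)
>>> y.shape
(3, 2, 5)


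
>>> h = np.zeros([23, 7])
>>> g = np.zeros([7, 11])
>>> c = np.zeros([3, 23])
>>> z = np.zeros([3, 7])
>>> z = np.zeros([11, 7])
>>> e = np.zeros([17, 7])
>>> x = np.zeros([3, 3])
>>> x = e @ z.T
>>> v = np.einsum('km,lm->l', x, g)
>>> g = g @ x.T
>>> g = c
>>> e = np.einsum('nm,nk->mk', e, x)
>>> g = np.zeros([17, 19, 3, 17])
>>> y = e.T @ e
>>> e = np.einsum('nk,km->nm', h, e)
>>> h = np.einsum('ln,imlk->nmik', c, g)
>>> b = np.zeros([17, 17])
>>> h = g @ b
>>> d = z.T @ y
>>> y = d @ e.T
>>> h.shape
(17, 19, 3, 17)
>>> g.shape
(17, 19, 3, 17)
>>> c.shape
(3, 23)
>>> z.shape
(11, 7)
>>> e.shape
(23, 11)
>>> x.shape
(17, 11)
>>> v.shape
(7,)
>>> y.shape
(7, 23)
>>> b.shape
(17, 17)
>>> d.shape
(7, 11)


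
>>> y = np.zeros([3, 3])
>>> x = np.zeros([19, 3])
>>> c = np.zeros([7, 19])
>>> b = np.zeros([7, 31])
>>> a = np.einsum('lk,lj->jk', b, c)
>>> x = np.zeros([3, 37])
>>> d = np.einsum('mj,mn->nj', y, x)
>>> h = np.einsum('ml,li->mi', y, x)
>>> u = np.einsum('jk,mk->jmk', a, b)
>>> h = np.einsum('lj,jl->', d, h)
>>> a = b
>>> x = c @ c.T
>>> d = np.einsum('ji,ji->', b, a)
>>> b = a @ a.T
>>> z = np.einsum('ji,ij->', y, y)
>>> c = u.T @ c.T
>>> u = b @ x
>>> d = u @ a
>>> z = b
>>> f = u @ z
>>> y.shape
(3, 3)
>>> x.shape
(7, 7)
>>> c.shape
(31, 7, 7)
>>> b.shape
(7, 7)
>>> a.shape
(7, 31)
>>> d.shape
(7, 31)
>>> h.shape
()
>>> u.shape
(7, 7)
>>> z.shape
(7, 7)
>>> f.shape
(7, 7)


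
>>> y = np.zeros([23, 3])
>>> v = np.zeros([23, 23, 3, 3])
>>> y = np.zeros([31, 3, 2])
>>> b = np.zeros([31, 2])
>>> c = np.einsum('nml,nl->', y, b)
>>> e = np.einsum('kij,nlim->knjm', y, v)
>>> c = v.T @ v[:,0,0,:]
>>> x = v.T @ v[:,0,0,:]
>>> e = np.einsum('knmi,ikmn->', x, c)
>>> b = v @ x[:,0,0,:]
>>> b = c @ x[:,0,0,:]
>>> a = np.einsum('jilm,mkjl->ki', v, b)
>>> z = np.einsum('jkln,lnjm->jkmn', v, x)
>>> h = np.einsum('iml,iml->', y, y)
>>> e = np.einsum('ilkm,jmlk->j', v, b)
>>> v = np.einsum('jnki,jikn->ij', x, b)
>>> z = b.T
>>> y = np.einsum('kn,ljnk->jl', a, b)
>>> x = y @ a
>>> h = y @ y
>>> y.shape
(3, 3)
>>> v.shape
(3, 3)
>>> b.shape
(3, 3, 23, 3)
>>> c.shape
(3, 3, 23, 3)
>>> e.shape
(3,)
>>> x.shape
(3, 23)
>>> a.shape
(3, 23)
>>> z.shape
(3, 23, 3, 3)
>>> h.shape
(3, 3)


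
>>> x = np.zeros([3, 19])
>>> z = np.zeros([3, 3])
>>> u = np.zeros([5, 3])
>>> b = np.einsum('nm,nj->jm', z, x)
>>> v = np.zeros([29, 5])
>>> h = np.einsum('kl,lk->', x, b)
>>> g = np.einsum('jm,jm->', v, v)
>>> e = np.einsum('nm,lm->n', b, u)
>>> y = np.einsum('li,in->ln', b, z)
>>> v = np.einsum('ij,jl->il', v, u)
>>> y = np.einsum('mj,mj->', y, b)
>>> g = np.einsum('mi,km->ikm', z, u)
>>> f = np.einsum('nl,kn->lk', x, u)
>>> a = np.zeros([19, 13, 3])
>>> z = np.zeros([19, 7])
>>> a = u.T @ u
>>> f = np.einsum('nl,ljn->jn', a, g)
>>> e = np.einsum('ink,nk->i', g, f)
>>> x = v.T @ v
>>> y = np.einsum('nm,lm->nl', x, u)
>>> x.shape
(3, 3)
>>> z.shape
(19, 7)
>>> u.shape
(5, 3)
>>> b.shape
(19, 3)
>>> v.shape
(29, 3)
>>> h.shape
()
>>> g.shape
(3, 5, 3)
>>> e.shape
(3,)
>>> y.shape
(3, 5)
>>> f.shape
(5, 3)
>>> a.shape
(3, 3)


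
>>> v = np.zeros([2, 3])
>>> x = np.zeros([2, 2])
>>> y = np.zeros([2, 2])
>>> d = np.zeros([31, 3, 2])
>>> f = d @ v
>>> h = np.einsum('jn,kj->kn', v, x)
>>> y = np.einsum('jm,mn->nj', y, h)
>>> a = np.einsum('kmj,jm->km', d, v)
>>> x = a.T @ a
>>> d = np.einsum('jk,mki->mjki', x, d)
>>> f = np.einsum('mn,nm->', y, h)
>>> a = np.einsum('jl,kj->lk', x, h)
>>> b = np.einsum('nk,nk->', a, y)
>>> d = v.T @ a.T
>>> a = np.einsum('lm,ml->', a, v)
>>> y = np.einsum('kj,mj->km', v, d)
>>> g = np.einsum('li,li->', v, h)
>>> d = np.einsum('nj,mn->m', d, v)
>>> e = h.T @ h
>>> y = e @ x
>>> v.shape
(2, 3)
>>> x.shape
(3, 3)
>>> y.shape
(3, 3)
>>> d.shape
(2,)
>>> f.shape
()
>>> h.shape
(2, 3)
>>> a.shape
()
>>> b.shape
()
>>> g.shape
()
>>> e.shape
(3, 3)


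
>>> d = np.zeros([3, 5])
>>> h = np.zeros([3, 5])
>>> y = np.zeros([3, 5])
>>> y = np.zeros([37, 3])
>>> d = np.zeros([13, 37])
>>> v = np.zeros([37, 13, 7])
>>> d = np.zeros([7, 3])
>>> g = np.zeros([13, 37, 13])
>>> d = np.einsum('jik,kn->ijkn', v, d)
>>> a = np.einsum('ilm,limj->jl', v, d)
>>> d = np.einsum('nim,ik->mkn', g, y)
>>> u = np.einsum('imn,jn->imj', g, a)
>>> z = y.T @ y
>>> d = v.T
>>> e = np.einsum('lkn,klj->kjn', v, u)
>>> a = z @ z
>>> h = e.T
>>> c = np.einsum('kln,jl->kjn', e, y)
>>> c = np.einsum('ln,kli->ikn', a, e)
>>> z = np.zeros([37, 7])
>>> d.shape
(7, 13, 37)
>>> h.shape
(7, 3, 13)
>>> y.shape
(37, 3)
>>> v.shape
(37, 13, 7)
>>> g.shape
(13, 37, 13)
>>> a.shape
(3, 3)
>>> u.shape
(13, 37, 3)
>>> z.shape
(37, 7)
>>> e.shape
(13, 3, 7)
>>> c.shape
(7, 13, 3)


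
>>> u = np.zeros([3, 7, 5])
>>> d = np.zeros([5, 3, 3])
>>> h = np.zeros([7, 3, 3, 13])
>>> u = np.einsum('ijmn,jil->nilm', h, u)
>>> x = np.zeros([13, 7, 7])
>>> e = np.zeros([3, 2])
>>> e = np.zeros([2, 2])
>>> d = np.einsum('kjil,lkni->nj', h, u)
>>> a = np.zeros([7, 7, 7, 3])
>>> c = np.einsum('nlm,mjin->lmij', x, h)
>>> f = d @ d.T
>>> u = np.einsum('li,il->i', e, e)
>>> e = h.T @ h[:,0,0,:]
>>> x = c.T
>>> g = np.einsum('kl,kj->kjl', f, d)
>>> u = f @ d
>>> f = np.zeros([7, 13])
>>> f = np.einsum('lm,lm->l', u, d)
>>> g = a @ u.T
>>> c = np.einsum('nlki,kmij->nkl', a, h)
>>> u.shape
(5, 3)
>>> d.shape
(5, 3)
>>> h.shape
(7, 3, 3, 13)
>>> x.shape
(3, 3, 7, 7)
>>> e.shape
(13, 3, 3, 13)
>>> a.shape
(7, 7, 7, 3)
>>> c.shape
(7, 7, 7)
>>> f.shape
(5,)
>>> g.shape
(7, 7, 7, 5)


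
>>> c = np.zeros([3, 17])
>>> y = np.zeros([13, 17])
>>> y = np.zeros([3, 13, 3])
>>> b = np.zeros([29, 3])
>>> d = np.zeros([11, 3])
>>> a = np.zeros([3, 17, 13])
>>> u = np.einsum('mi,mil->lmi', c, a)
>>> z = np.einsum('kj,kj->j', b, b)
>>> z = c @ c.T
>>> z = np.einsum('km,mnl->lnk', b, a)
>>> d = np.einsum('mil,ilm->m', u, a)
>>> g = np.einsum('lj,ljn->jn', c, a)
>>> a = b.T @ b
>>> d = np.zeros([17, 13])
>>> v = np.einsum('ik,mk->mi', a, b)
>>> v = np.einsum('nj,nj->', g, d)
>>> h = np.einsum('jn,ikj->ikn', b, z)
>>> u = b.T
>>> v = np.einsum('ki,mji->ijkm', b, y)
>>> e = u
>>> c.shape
(3, 17)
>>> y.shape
(3, 13, 3)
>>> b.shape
(29, 3)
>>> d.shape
(17, 13)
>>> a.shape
(3, 3)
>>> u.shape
(3, 29)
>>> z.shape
(13, 17, 29)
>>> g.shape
(17, 13)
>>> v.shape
(3, 13, 29, 3)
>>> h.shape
(13, 17, 3)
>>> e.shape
(3, 29)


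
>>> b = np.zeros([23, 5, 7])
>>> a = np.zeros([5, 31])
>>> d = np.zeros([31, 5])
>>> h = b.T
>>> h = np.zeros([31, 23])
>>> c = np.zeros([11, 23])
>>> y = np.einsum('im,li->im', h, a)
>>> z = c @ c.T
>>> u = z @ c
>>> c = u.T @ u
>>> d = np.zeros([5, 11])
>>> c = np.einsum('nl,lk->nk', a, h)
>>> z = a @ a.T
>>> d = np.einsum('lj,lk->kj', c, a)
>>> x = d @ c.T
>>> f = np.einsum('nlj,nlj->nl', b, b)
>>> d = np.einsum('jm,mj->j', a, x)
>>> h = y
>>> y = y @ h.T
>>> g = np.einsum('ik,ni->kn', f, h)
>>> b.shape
(23, 5, 7)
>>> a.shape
(5, 31)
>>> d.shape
(5,)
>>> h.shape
(31, 23)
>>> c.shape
(5, 23)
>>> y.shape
(31, 31)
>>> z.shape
(5, 5)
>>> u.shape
(11, 23)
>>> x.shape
(31, 5)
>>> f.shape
(23, 5)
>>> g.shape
(5, 31)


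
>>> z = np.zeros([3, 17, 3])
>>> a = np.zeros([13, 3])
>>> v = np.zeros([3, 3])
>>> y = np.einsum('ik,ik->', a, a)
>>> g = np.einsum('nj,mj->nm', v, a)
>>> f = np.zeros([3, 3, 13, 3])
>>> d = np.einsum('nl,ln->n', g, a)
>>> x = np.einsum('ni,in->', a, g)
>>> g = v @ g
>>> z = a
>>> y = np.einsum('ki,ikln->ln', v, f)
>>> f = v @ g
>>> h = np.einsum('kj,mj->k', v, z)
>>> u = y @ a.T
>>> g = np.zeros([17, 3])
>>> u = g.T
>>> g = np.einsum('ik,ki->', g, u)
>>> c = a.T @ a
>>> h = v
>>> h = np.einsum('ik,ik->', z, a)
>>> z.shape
(13, 3)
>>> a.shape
(13, 3)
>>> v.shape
(3, 3)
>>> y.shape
(13, 3)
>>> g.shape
()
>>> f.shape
(3, 13)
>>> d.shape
(3,)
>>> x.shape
()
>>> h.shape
()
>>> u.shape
(3, 17)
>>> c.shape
(3, 3)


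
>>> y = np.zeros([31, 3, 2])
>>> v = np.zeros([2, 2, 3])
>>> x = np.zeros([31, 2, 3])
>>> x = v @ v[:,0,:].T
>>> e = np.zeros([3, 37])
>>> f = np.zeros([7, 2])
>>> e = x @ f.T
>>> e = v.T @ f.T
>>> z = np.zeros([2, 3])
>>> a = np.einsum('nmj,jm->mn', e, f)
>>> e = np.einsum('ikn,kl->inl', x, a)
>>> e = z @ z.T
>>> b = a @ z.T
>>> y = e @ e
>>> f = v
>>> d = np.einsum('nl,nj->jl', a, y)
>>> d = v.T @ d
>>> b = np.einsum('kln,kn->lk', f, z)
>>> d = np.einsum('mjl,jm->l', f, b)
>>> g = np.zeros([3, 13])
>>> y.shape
(2, 2)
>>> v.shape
(2, 2, 3)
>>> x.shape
(2, 2, 2)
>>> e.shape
(2, 2)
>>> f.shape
(2, 2, 3)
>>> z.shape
(2, 3)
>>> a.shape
(2, 3)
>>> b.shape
(2, 2)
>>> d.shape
(3,)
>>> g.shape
(3, 13)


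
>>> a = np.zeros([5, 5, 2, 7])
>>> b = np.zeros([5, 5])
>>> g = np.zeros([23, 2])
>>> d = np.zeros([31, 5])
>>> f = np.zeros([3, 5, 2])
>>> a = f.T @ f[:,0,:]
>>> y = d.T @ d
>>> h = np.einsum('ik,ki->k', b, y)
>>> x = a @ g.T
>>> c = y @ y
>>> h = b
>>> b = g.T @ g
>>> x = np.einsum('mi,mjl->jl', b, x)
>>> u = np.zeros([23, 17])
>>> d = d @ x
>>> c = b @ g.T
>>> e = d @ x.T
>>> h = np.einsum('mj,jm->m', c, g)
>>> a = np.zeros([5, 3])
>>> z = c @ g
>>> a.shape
(5, 3)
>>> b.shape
(2, 2)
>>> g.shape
(23, 2)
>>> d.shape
(31, 23)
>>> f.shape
(3, 5, 2)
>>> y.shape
(5, 5)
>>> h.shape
(2,)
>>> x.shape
(5, 23)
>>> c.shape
(2, 23)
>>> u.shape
(23, 17)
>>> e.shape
(31, 5)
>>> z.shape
(2, 2)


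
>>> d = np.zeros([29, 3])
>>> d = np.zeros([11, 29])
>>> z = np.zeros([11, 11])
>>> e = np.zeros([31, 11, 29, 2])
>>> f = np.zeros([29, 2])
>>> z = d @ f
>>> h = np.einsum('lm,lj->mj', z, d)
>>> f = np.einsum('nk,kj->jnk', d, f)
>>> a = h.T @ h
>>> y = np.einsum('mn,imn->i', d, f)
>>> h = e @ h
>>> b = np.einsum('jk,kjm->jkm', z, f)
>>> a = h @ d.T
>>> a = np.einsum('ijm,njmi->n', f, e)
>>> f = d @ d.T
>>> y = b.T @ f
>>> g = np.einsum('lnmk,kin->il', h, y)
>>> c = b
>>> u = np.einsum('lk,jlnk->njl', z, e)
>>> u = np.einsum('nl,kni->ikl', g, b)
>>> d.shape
(11, 29)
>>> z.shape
(11, 2)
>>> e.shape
(31, 11, 29, 2)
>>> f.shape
(11, 11)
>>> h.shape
(31, 11, 29, 29)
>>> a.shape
(31,)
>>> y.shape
(29, 2, 11)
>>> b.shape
(11, 2, 29)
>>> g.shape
(2, 31)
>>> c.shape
(11, 2, 29)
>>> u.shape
(29, 11, 31)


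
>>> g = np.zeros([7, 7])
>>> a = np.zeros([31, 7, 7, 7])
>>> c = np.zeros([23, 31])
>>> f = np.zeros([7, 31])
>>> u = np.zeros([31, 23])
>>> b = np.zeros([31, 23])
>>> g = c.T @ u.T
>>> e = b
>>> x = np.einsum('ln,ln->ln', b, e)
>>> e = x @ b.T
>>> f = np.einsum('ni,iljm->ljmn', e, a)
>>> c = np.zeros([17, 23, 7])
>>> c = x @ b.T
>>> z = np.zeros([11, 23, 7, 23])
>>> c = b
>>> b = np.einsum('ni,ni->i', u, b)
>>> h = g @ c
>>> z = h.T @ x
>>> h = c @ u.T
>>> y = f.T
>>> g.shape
(31, 31)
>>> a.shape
(31, 7, 7, 7)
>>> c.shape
(31, 23)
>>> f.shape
(7, 7, 7, 31)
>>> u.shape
(31, 23)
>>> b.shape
(23,)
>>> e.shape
(31, 31)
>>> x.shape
(31, 23)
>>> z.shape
(23, 23)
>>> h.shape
(31, 31)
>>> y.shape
(31, 7, 7, 7)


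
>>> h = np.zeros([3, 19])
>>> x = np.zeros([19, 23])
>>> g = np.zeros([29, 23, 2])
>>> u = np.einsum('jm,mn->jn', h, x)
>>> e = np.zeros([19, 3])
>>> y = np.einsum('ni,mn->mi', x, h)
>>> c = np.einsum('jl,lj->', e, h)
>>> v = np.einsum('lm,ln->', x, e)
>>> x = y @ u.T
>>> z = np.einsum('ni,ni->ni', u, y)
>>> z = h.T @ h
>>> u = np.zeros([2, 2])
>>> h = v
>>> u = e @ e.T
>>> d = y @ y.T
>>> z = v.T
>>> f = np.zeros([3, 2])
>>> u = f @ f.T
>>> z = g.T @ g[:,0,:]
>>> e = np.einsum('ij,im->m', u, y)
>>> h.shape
()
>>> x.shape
(3, 3)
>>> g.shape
(29, 23, 2)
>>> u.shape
(3, 3)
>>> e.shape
(23,)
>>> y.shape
(3, 23)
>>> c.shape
()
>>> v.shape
()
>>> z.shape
(2, 23, 2)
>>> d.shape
(3, 3)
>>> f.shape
(3, 2)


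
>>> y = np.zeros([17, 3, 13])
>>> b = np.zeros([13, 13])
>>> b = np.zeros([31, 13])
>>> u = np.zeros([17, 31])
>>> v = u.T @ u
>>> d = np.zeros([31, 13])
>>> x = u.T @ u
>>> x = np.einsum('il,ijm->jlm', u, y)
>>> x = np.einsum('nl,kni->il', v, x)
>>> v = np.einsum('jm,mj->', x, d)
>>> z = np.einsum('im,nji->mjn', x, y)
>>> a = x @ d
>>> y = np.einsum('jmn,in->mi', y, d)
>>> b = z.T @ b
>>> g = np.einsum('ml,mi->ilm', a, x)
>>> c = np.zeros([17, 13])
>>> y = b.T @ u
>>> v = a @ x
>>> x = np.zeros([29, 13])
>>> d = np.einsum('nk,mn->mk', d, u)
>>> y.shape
(13, 3, 31)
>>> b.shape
(17, 3, 13)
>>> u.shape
(17, 31)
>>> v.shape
(13, 31)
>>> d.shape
(17, 13)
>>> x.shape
(29, 13)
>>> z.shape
(31, 3, 17)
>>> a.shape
(13, 13)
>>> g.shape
(31, 13, 13)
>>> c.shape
(17, 13)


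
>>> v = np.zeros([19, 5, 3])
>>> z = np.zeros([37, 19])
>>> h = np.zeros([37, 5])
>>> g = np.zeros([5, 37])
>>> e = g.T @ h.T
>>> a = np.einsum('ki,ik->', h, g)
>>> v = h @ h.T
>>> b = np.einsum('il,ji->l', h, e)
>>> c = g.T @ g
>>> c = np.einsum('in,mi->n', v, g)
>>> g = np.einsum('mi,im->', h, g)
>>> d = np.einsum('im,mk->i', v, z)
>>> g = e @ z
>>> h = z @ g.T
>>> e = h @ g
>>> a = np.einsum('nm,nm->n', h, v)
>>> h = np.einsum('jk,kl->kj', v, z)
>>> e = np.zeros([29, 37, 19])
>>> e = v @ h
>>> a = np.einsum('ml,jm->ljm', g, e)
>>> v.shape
(37, 37)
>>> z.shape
(37, 19)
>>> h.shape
(37, 37)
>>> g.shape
(37, 19)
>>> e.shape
(37, 37)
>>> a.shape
(19, 37, 37)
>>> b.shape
(5,)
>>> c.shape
(37,)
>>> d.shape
(37,)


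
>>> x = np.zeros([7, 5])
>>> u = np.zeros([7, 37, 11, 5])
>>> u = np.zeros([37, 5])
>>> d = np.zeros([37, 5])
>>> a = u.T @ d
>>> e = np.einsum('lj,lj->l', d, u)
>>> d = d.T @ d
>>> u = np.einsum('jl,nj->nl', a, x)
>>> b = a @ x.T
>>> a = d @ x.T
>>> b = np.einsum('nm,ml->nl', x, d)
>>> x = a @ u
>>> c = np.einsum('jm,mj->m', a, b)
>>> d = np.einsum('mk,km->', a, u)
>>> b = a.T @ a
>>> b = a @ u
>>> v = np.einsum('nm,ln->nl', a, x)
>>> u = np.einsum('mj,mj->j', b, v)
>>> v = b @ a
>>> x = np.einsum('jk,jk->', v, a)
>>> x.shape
()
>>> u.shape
(5,)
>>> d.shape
()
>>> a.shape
(5, 7)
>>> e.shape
(37,)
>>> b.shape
(5, 5)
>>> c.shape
(7,)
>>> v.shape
(5, 7)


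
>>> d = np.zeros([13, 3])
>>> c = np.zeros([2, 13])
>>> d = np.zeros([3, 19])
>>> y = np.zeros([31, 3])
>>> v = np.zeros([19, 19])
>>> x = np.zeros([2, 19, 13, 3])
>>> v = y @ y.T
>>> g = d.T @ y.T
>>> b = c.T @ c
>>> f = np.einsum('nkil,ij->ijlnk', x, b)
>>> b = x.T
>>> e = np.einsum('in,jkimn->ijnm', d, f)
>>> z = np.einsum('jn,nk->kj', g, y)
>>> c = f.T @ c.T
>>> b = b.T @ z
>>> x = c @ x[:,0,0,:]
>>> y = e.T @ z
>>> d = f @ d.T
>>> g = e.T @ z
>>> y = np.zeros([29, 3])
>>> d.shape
(13, 13, 3, 2, 3)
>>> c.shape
(19, 2, 3, 13, 2)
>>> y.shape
(29, 3)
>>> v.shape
(31, 31)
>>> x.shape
(19, 2, 3, 13, 3)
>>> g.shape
(2, 19, 13, 19)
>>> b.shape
(2, 19, 13, 19)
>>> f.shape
(13, 13, 3, 2, 19)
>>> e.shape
(3, 13, 19, 2)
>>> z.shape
(3, 19)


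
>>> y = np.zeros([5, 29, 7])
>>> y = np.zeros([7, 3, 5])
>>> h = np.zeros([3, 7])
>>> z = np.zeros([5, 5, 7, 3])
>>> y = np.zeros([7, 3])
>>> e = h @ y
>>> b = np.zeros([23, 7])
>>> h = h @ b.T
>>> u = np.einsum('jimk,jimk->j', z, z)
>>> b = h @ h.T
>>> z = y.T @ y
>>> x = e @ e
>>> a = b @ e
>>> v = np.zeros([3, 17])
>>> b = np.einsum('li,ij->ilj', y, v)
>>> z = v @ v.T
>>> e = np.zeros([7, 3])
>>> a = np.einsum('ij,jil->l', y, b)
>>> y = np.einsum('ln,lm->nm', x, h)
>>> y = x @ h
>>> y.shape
(3, 23)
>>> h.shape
(3, 23)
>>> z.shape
(3, 3)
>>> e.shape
(7, 3)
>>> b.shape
(3, 7, 17)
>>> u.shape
(5,)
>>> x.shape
(3, 3)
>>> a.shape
(17,)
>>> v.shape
(3, 17)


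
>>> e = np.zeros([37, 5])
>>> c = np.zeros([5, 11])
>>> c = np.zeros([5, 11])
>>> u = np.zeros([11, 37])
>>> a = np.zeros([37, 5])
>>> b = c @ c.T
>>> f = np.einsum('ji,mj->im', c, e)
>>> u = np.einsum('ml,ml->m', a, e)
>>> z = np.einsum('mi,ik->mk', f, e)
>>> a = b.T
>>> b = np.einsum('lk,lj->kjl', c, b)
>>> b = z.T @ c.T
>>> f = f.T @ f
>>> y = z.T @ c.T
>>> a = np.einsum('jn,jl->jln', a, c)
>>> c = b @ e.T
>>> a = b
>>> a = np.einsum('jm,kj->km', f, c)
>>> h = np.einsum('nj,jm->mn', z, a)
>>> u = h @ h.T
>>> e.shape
(37, 5)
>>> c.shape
(5, 37)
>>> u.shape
(37, 37)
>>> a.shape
(5, 37)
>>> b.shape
(5, 5)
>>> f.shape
(37, 37)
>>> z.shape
(11, 5)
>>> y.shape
(5, 5)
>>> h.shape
(37, 11)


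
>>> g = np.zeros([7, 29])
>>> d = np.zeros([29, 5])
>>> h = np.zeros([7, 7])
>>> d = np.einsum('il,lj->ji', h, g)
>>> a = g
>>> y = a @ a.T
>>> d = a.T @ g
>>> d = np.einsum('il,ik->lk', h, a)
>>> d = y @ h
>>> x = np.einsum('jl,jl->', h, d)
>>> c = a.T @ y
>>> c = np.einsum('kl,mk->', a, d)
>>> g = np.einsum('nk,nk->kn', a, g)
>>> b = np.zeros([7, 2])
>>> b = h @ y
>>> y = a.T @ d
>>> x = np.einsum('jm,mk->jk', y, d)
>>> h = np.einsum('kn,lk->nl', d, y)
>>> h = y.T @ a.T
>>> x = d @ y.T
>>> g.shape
(29, 7)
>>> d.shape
(7, 7)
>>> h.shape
(7, 7)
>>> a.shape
(7, 29)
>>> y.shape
(29, 7)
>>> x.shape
(7, 29)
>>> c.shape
()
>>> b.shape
(7, 7)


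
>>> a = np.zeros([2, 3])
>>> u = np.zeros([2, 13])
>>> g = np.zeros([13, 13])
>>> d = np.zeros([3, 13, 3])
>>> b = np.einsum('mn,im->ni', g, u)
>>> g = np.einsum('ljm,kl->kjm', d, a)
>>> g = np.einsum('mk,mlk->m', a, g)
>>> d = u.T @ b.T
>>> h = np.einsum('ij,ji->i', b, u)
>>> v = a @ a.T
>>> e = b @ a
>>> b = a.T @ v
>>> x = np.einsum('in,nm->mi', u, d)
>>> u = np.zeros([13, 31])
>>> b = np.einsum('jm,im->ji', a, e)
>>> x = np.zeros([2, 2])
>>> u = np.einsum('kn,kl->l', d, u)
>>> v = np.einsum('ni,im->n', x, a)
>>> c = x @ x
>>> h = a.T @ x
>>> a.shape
(2, 3)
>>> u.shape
(31,)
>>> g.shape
(2,)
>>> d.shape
(13, 13)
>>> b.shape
(2, 13)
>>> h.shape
(3, 2)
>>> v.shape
(2,)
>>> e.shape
(13, 3)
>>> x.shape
(2, 2)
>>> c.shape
(2, 2)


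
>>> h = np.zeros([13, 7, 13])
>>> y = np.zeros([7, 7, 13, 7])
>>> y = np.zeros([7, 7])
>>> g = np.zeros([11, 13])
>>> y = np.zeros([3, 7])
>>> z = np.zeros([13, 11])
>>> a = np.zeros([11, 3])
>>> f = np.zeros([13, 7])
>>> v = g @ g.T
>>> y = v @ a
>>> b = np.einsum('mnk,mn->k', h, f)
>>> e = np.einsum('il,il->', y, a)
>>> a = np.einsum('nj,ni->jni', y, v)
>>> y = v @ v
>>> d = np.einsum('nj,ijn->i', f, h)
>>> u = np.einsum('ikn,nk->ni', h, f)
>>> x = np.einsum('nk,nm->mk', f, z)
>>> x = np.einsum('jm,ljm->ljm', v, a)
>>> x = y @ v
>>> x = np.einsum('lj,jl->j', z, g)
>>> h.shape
(13, 7, 13)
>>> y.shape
(11, 11)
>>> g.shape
(11, 13)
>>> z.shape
(13, 11)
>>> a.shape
(3, 11, 11)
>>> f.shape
(13, 7)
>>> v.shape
(11, 11)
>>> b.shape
(13,)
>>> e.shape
()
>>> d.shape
(13,)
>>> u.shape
(13, 13)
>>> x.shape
(11,)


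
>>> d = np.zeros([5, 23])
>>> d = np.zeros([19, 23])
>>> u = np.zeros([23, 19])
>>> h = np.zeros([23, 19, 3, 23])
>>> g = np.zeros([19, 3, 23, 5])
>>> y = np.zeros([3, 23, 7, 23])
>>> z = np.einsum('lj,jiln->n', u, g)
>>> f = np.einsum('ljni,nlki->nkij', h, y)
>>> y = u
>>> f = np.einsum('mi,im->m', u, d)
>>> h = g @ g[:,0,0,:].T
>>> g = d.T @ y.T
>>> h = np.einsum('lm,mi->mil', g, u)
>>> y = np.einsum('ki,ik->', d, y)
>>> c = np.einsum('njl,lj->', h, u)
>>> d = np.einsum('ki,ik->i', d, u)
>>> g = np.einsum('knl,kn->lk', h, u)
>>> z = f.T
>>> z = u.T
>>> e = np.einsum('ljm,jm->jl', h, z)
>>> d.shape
(23,)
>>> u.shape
(23, 19)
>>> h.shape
(23, 19, 23)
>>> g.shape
(23, 23)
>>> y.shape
()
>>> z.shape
(19, 23)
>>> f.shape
(23,)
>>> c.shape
()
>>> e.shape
(19, 23)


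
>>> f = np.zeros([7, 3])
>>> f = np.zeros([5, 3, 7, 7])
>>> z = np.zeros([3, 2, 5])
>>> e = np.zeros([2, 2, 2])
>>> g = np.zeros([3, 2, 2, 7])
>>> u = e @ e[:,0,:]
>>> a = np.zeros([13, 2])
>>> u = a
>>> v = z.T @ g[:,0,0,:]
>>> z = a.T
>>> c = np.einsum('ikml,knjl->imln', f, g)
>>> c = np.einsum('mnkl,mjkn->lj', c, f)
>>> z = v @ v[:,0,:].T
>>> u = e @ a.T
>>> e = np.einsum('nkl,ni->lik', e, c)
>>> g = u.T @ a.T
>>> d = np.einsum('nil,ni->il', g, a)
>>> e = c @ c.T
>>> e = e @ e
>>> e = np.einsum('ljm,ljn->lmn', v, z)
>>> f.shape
(5, 3, 7, 7)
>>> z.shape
(5, 2, 5)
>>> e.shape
(5, 7, 5)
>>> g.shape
(13, 2, 13)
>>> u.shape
(2, 2, 13)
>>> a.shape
(13, 2)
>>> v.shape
(5, 2, 7)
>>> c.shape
(2, 3)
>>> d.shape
(2, 13)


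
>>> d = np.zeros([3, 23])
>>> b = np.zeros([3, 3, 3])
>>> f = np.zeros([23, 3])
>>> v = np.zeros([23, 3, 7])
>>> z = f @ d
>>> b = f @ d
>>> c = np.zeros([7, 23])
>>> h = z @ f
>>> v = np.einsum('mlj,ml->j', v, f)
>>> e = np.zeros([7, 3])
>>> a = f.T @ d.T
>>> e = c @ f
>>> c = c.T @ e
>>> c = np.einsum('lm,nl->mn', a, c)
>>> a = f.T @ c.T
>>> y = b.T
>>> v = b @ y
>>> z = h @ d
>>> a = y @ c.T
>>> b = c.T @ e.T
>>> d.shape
(3, 23)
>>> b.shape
(23, 7)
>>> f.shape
(23, 3)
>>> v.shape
(23, 23)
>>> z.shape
(23, 23)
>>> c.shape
(3, 23)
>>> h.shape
(23, 3)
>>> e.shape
(7, 3)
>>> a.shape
(23, 3)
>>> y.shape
(23, 23)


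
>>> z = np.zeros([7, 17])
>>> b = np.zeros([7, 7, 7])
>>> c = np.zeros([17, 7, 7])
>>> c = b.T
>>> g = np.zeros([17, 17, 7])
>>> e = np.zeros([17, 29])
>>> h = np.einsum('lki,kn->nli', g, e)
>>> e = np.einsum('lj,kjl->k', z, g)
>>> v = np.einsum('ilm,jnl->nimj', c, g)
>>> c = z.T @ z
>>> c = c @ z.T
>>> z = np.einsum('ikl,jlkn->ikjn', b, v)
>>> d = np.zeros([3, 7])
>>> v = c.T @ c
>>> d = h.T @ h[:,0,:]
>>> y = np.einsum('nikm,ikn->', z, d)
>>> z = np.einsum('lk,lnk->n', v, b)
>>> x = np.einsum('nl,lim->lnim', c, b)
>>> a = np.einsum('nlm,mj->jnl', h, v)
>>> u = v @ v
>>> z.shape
(7,)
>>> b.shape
(7, 7, 7)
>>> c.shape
(17, 7)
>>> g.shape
(17, 17, 7)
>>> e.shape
(17,)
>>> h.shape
(29, 17, 7)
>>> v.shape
(7, 7)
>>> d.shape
(7, 17, 7)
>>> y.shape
()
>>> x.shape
(7, 17, 7, 7)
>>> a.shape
(7, 29, 17)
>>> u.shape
(7, 7)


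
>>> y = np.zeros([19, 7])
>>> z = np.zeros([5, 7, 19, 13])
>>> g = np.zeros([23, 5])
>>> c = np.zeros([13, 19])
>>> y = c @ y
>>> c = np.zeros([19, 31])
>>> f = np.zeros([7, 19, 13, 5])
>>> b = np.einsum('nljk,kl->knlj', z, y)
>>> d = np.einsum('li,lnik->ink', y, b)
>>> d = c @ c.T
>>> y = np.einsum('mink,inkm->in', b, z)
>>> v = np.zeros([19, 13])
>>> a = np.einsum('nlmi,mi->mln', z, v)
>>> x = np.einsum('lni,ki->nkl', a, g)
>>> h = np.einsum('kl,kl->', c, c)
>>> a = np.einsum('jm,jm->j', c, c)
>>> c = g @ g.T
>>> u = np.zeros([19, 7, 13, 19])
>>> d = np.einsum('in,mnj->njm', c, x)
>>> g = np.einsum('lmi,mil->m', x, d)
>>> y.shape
(5, 7)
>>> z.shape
(5, 7, 19, 13)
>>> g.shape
(23,)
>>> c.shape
(23, 23)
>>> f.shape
(7, 19, 13, 5)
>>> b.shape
(13, 5, 7, 19)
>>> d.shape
(23, 19, 7)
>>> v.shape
(19, 13)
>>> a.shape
(19,)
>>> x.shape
(7, 23, 19)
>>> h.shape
()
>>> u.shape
(19, 7, 13, 19)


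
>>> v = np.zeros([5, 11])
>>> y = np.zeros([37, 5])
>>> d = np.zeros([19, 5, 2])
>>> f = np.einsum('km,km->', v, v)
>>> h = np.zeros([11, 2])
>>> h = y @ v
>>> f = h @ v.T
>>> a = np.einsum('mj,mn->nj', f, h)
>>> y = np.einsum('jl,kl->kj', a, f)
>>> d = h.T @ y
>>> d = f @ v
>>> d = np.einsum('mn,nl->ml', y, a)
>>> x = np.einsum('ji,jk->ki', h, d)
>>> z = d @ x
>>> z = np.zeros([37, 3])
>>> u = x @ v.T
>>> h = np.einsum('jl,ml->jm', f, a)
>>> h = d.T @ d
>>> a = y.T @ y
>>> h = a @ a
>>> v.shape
(5, 11)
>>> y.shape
(37, 11)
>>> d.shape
(37, 5)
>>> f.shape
(37, 5)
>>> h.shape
(11, 11)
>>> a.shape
(11, 11)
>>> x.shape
(5, 11)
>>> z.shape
(37, 3)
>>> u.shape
(5, 5)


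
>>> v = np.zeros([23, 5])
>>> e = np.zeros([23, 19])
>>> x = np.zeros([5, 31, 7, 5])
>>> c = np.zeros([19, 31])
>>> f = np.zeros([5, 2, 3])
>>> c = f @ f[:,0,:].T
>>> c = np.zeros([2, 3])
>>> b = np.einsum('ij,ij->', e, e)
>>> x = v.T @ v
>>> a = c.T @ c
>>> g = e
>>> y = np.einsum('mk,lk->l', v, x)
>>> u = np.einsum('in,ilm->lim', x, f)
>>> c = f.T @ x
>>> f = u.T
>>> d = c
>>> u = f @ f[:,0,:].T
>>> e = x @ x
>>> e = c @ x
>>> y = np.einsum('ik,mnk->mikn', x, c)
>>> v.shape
(23, 5)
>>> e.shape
(3, 2, 5)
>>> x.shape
(5, 5)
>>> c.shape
(3, 2, 5)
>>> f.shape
(3, 5, 2)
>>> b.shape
()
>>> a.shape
(3, 3)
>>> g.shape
(23, 19)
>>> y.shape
(3, 5, 5, 2)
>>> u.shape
(3, 5, 3)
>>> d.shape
(3, 2, 5)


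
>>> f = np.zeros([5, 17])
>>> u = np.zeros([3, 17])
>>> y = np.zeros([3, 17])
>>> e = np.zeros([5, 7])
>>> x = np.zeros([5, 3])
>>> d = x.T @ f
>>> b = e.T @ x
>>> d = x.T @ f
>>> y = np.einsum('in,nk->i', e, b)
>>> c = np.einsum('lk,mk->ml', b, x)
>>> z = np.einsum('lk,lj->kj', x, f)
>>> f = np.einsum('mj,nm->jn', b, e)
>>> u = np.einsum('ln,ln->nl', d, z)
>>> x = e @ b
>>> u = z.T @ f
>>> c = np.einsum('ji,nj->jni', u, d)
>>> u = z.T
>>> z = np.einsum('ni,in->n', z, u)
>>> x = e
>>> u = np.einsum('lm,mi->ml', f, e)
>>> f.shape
(3, 5)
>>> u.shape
(5, 3)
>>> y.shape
(5,)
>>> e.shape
(5, 7)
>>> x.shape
(5, 7)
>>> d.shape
(3, 17)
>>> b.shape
(7, 3)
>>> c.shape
(17, 3, 5)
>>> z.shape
(3,)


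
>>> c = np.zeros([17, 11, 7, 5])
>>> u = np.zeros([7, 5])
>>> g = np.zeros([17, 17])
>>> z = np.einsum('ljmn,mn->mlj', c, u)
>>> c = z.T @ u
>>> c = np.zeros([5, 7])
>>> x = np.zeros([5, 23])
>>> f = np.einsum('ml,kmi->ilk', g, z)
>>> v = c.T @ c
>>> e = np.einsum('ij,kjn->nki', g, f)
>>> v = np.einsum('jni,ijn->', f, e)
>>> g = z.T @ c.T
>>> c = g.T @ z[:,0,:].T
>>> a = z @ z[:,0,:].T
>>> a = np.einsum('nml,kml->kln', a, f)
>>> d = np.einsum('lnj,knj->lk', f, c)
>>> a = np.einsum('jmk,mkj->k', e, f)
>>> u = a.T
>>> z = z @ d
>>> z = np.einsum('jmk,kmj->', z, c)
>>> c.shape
(5, 17, 7)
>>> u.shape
(17,)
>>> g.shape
(11, 17, 5)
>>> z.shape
()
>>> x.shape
(5, 23)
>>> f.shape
(11, 17, 7)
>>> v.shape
()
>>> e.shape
(7, 11, 17)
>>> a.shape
(17,)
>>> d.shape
(11, 5)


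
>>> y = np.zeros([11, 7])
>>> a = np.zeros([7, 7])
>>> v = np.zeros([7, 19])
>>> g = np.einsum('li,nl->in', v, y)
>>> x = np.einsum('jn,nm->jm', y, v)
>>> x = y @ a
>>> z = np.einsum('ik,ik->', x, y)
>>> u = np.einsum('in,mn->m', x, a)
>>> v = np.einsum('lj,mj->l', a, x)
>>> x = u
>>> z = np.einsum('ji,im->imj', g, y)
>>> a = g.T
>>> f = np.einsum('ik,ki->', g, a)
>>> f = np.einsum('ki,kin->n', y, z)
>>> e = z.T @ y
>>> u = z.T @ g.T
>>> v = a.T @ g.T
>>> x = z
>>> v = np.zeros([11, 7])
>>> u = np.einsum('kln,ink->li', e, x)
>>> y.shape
(11, 7)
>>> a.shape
(11, 19)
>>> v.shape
(11, 7)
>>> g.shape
(19, 11)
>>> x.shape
(11, 7, 19)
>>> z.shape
(11, 7, 19)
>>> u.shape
(7, 11)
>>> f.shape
(19,)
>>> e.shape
(19, 7, 7)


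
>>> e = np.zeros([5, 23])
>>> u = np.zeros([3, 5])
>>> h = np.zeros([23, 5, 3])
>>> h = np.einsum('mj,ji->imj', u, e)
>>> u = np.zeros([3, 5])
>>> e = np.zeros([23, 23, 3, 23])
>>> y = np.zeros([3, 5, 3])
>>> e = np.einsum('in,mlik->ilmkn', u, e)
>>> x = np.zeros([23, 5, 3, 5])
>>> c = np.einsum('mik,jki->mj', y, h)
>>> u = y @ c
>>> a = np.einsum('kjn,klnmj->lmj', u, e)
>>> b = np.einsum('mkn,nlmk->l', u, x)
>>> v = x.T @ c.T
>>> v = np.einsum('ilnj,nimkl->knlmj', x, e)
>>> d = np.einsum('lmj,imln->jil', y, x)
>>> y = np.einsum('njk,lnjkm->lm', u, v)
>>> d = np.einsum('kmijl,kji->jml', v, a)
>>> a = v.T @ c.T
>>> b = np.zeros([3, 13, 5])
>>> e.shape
(3, 23, 23, 23, 5)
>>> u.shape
(3, 5, 23)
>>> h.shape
(23, 3, 5)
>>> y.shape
(23, 5)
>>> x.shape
(23, 5, 3, 5)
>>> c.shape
(3, 23)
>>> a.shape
(5, 23, 5, 3, 3)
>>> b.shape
(3, 13, 5)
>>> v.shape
(23, 3, 5, 23, 5)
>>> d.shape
(23, 3, 5)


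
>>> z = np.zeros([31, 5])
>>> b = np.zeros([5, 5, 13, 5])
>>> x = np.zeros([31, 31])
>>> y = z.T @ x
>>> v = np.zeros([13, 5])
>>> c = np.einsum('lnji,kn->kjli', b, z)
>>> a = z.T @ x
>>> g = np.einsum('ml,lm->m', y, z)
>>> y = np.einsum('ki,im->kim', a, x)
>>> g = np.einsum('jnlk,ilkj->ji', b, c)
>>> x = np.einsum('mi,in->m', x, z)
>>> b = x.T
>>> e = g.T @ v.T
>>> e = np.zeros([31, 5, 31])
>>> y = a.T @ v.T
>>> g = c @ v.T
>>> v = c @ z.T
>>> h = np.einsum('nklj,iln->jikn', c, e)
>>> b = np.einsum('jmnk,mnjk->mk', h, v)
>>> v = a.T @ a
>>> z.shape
(31, 5)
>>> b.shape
(31, 31)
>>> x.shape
(31,)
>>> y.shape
(31, 13)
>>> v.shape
(31, 31)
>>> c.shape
(31, 13, 5, 5)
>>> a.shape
(5, 31)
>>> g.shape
(31, 13, 5, 13)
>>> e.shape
(31, 5, 31)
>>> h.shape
(5, 31, 13, 31)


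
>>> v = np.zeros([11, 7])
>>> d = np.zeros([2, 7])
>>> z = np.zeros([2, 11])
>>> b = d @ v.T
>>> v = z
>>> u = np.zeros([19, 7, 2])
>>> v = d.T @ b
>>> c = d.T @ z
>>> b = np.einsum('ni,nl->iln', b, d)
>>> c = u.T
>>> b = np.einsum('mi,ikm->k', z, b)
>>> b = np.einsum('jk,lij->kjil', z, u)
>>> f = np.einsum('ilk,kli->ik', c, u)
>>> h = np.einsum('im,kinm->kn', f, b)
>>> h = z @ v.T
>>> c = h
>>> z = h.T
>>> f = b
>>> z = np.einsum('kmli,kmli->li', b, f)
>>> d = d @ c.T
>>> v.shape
(7, 11)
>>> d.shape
(2, 2)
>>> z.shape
(7, 19)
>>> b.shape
(11, 2, 7, 19)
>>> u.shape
(19, 7, 2)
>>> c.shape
(2, 7)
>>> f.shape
(11, 2, 7, 19)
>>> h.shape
(2, 7)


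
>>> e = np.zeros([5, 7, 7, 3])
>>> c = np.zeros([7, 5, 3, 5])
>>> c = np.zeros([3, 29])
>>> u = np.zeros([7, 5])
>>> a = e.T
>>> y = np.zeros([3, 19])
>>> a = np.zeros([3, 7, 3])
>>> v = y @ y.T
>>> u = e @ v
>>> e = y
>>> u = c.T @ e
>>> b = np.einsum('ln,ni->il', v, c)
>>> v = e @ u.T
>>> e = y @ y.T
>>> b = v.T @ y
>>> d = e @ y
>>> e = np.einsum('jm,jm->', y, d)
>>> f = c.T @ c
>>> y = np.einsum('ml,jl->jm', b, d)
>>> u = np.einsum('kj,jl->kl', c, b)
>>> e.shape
()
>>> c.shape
(3, 29)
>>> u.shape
(3, 19)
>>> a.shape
(3, 7, 3)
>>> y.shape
(3, 29)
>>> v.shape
(3, 29)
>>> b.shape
(29, 19)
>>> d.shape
(3, 19)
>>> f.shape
(29, 29)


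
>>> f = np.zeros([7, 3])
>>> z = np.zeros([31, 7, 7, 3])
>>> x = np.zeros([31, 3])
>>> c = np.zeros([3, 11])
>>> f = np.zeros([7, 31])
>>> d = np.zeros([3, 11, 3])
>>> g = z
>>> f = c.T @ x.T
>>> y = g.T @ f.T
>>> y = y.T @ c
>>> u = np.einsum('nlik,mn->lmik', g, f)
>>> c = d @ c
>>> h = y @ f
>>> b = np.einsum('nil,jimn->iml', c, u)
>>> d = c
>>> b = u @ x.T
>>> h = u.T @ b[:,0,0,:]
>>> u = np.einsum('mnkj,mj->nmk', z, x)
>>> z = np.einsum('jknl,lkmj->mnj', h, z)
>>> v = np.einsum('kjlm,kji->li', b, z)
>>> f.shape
(11, 31)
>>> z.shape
(7, 11, 3)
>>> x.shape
(31, 3)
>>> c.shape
(3, 11, 11)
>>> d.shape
(3, 11, 11)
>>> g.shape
(31, 7, 7, 3)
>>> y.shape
(11, 7, 7, 11)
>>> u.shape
(7, 31, 7)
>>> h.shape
(3, 7, 11, 31)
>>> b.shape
(7, 11, 7, 31)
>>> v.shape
(7, 3)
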